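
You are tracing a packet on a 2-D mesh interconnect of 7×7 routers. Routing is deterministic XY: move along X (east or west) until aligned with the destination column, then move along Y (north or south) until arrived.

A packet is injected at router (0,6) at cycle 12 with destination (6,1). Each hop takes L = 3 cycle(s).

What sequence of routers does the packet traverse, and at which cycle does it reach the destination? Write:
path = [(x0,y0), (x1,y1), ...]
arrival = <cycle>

path = [(0,6), (1,6), (2,6), (3,6), (4,6), (5,6), (6,6), (6,5), (6,4), (6,3), (6,2), (6,1)]
arrival = 45

src (0,6)  cyc=12
E→(1,6)  cyc=15
E→(2,6)  cyc=18
E→(3,6)  cyc=21
E→(4,6)  cyc=24
E→(5,6)  cyc=27
E→(6,6)  cyc=30
S→(6,5)  cyc=33
S→(6,4)  cyc=36
S→(6,3)  cyc=39
S→(6,2)  cyc=42
S→(6,1)  cyc=45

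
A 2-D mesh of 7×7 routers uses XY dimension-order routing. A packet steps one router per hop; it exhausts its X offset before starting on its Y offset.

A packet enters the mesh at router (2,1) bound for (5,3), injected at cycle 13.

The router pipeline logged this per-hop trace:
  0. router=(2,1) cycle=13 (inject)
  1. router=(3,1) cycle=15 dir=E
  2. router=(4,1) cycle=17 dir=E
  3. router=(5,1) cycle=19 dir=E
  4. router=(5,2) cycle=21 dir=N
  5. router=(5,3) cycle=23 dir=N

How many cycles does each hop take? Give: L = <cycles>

L = 2

From hop 0 (13) to hop 1 (15): +2 cycles.
Each hop adds L, hence L = 2.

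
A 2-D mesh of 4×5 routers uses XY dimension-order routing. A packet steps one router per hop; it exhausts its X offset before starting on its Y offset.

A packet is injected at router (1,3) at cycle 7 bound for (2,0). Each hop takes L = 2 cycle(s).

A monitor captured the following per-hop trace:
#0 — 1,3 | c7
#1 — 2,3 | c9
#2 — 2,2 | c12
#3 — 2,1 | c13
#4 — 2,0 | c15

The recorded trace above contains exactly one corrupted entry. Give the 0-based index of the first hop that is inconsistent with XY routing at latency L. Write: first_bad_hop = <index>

hop 1: step (+1,+0), +2 cyc — ok
hop 2: step (+0,-1), +3 cyc — BAD: Δcyc=3≠L

first_bad_hop = 2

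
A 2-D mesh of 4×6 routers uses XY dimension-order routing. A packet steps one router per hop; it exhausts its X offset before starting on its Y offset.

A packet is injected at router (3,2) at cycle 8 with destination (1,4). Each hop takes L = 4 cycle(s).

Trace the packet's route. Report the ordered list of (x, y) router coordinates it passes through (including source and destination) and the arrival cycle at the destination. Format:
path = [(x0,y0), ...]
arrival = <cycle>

path = [(3,2), (2,2), (1,2), (1,3), (1,4)]
arrival = 24

hop 0: (3,2) @ cyc 8
hop 1: (2,2) @ cyc 12  [W]
hop 2: (1,2) @ cyc 16  [W]
hop 3: (1,3) @ cyc 20  [N]
hop 4: (1,4) @ cyc 24  [N]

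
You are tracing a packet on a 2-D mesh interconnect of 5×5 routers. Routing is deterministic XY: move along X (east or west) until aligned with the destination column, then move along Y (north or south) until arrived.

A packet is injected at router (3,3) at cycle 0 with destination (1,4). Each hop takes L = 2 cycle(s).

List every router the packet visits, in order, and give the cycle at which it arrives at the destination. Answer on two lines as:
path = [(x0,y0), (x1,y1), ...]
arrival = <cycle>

  0. router=(3,3) cycle=0 (inject)
  1. router=(2,3) cycle=2 dir=W
  2. router=(1,3) cycle=4 dir=W
  3. router=(1,4) cycle=6 dir=N

path = [(3,3), (2,3), (1,3), (1,4)]
arrival = 6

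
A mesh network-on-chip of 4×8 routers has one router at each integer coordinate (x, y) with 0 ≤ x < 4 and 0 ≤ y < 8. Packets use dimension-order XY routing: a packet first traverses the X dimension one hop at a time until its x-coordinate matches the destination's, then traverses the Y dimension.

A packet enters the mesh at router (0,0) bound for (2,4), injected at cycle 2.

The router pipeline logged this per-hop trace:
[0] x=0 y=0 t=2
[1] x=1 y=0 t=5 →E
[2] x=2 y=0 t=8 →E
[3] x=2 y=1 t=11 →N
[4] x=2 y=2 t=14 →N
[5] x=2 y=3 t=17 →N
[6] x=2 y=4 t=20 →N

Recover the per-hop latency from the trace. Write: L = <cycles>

L = 3

Δcyc across hop 0→1: 5 − 2 = 3.
Each hop adds L, hence L = 3.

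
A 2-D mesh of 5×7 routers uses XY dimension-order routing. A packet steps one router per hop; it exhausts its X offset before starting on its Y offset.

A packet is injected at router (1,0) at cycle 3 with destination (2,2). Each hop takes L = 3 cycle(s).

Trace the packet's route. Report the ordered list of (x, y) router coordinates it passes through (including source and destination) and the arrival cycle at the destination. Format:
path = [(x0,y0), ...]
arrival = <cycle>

path = [(1,0), (2,0), (2,1), (2,2)]
arrival = 12

[0] x=1 y=0 t=3
[1] x=2 y=0 t=6 →E
[2] x=2 y=1 t=9 →N
[3] x=2 y=2 t=12 →N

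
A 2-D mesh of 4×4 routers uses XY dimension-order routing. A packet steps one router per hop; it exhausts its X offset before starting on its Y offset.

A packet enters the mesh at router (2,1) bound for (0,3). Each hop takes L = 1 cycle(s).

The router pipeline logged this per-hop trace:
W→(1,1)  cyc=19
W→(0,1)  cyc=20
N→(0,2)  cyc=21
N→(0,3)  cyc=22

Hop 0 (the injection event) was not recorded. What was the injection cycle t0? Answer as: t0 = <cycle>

t0 = 18

cyc[1] = 19 and cyc[k] = t0 + k·L for every k.
So t0 = 19 − 1·1 = 18.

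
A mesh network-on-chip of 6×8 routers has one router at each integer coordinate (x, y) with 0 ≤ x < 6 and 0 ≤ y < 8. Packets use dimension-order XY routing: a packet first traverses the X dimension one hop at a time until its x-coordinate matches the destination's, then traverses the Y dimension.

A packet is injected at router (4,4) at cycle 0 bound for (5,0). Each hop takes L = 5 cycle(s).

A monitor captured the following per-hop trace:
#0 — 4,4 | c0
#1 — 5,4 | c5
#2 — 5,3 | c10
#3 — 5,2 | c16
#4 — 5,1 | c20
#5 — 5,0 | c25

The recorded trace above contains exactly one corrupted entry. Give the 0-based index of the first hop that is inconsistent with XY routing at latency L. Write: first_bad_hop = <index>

check 1→ d=(1,0) cyc+5: ok
check 2→ d=(0,-1) cyc+5: ok
check 3→ d=(0,-1) cyc+6: BAD: Δcyc=6≠L

first_bad_hop = 3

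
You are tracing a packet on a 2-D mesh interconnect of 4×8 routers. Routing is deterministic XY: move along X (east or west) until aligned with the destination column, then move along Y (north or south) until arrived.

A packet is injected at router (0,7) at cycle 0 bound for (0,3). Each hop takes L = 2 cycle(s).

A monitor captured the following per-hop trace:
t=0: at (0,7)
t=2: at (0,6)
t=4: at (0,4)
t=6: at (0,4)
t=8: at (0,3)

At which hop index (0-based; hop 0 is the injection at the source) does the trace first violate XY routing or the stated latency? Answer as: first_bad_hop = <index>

first_bad_hop = 2

  1: Δx=+0 Δy=-1 Δt=2 [ok]
  2: Δx=+0 Δy=-2 Δt=2 [BAD: non-unit step]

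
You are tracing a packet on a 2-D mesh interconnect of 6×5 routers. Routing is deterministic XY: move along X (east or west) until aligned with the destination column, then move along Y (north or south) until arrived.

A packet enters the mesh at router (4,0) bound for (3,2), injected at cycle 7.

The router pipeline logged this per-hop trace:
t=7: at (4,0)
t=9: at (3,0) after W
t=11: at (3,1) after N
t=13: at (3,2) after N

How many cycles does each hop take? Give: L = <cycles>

L = 2

Δcyc across hop 0→1: 9 − 7 = 2.
One hop costs L cycles, so L = 2.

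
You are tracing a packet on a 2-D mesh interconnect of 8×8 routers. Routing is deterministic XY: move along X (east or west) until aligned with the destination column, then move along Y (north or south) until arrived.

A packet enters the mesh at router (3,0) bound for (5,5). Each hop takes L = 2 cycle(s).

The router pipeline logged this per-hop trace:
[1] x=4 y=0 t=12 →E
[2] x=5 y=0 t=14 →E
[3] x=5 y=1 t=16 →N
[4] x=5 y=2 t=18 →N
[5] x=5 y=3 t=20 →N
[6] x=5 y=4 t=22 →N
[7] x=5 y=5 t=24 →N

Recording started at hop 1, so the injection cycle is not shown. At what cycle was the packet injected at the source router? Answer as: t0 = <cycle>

t0 = 10

Hop 1 reached at cycle 12; hop k is at t0 + k·L.
Therefore t0 = 12 − L = 10.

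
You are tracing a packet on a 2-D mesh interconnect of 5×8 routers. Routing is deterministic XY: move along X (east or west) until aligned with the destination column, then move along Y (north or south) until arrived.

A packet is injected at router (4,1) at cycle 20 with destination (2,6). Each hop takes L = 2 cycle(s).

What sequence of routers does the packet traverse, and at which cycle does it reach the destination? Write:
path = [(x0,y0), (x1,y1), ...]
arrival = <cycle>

path = [(4,1), (3,1), (2,1), (2,2), (2,3), (2,4), (2,5), (2,6)]
arrival = 34

t=20: at (4,1)
t=22: at (3,1) after W
t=24: at (2,1) after W
t=26: at (2,2) after N
t=28: at (2,3) after N
t=30: at (2,4) after N
t=32: at (2,5) after N
t=34: at (2,6) after N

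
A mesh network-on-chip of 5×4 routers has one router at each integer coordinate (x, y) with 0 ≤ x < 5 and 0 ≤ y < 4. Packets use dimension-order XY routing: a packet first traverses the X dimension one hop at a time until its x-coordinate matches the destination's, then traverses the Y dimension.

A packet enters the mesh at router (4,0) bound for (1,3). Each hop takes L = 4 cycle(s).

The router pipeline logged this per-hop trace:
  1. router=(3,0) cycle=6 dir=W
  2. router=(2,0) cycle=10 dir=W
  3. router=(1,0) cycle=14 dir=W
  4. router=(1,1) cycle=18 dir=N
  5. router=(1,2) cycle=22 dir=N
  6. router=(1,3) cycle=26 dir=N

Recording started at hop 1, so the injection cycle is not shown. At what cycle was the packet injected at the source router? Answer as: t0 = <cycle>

Hop 1 reached at cycle 6; hop k is at t0 + k·L.
t0 = cyc[1] − L = 6 − 4 = 2.

t0 = 2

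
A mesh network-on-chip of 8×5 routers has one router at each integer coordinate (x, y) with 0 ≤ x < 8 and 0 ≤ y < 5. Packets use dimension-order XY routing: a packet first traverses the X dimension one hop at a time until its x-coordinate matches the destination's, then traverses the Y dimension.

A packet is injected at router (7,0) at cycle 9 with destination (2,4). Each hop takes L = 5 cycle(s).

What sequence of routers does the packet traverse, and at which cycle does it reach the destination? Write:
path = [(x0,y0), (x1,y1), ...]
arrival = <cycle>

path = [(7,0), (6,0), (5,0), (4,0), (3,0), (2,0), (2,1), (2,2), (2,3), (2,4)]
arrival = 54

  0. router=(7,0) cycle=9 (inject)
  1. router=(6,0) cycle=14 dir=W
  2. router=(5,0) cycle=19 dir=W
  3. router=(4,0) cycle=24 dir=W
  4. router=(3,0) cycle=29 dir=W
  5. router=(2,0) cycle=34 dir=W
  6. router=(2,1) cycle=39 dir=N
  7. router=(2,2) cycle=44 dir=N
  8. router=(2,3) cycle=49 dir=N
  9. router=(2,4) cycle=54 dir=N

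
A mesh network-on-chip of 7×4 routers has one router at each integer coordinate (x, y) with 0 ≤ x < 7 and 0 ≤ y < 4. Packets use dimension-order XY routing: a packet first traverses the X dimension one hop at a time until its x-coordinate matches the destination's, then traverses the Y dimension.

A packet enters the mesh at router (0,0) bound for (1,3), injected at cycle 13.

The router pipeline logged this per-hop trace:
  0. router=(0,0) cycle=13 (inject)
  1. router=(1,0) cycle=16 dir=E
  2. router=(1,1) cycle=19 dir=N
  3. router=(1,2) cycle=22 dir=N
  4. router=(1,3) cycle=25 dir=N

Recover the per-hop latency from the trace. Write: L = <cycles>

Δcyc across hop 0→1: 16 − 13 = 3.
That increment is L by definition: L = 3.

L = 3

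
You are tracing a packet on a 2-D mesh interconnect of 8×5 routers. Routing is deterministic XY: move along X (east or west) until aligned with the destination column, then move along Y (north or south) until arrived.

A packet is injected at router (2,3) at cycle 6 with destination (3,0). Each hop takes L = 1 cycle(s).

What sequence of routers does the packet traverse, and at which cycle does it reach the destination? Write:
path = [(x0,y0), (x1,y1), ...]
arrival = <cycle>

[0] x=2 y=3 t=6
[1] x=3 y=3 t=7 →E
[2] x=3 y=2 t=8 →S
[3] x=3 y=1 t=9 →S
[4] x=3 y=0 t=10 →S

path = [(2,3), (3,3), (3,2), (3,1), (3,0)]
arrival = 10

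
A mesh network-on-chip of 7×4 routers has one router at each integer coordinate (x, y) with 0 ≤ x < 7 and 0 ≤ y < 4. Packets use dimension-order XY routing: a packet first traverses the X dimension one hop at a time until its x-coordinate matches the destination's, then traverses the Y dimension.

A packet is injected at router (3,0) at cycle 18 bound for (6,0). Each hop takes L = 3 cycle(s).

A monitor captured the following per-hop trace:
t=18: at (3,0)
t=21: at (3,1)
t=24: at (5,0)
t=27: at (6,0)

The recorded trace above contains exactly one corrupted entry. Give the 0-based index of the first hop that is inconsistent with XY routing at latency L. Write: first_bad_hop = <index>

  1: Δx=+0 Δy=+1 Δt=3 [BAD: Y-move but x=3≠6]

first_bad_hop = 1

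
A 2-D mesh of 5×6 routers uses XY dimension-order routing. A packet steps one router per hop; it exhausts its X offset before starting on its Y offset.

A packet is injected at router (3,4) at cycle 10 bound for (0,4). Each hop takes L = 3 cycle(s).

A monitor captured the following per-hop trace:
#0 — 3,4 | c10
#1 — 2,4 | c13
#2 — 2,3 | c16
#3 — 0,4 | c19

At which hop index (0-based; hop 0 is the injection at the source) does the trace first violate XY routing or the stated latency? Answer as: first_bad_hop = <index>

hop 1: step (-1,+0), +3 cyc — ok
hop 2: step (+0,-1), +3 cyc — BAD: Y-move but x=2≠0

first_bad_hop = 2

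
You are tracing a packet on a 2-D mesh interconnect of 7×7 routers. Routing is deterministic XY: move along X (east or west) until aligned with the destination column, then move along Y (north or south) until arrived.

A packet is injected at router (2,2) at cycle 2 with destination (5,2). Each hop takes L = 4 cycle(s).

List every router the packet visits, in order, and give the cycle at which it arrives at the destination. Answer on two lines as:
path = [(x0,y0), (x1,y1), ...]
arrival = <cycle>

path = [(2,2), (3,2), (4,2), (5,2)]
arrival = 14

#0 — 2,2 | c2
#1 — 3,2 | c6 | E
#2 — 4,2 | c10 | E
#3 — 5,2 | c14 | E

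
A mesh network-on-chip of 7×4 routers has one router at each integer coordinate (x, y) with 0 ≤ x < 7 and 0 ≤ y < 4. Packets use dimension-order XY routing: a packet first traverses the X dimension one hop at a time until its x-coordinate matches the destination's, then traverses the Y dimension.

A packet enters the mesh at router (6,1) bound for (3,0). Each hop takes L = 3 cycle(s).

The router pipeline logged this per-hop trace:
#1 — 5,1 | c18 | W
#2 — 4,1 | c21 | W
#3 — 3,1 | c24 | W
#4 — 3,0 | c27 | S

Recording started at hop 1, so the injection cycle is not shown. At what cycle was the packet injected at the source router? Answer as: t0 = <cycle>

Hop 1 reached at cycle 18; hop k is at t0 + k·L.
So t0 = 18 − 1·3 = 15.

t0 = 15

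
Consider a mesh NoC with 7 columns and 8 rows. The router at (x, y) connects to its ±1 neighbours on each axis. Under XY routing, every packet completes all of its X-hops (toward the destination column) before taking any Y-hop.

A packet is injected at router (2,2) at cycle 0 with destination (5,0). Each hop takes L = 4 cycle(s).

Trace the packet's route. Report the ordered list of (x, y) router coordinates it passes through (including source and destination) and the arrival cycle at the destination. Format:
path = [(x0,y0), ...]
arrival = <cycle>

[0] x=2 y=2 t=0
[1] x=3 y=2 t=4 →E
[2] x=4 y=2 t=8 →E
[3] x=5 y=2 t=12 →E
[4] x=5 y=1 t=16 →S
[5] x=5 y=0 t=20 →S

path = [(2,2), (3,2), (4,2), (5,2), (5,1), (5,0)]
arrival = 20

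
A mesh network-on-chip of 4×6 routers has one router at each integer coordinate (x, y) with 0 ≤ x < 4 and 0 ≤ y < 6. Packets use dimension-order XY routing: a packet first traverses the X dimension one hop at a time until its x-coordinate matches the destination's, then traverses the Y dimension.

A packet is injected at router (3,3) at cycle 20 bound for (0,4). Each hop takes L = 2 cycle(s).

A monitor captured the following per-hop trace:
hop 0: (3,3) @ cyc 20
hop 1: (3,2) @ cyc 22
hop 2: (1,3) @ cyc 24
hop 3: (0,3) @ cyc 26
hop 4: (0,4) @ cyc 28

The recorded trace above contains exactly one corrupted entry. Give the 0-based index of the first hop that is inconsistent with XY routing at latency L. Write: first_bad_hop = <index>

check 1→ d=(0,-1) cyc+2: BAD: Y-move but x=3≠0

first_bad_hop = 1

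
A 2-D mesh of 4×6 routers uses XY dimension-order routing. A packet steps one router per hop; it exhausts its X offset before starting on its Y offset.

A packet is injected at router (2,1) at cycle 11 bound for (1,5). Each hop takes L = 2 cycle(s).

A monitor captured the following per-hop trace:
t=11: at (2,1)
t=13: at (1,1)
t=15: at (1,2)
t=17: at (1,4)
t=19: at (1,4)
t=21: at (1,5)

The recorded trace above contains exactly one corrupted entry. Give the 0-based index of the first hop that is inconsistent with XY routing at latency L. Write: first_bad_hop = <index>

first_bad_hop = 3

check 1→ d=(-1,0) cyc+2: ok
check 2→ d=(0,1) cyc+2: ok
check 3→ d=(0,2) cyc+2: BAD: non-unit step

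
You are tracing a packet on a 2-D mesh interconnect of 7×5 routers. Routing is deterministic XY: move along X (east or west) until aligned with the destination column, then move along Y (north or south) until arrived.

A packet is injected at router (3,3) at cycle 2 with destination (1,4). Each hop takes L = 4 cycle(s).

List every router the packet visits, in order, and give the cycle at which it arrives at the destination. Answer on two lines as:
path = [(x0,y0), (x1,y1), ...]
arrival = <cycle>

  0. router=(3,3) cycle=2 (inject)
  1. router=(2,3) cycle=6 dir=W
  2. router=(1,3) cycle=10 dir=W
  3. router=(1,4) cycle=14 dir=N

path = [(3,3), (2,3), (1,3), (1,4)]
arrival = 14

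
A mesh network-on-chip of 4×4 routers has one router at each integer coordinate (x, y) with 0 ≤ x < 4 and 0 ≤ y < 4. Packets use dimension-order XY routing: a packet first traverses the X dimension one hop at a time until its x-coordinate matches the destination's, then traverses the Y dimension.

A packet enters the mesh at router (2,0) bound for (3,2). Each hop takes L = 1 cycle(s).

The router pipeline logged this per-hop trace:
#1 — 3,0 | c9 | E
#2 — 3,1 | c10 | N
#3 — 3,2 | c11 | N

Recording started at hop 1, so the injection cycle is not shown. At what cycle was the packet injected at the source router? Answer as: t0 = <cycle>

The first recorded entry is hop 1 at cycle 9.
Therefore t0 = 9 − L = 8.

t0 = 8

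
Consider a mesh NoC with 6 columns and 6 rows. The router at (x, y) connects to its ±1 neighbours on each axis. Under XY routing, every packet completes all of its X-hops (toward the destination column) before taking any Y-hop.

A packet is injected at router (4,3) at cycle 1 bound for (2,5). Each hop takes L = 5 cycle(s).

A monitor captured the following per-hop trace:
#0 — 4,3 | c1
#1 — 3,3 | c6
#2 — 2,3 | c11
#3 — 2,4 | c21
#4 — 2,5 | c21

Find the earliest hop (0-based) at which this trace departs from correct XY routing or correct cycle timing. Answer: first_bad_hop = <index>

first_bad_hop = 3

hop 1: step (-1,+0), +5 cyc — ok
hop 2: step (-1,+0), +5 cyc — ok
hop 3: step (+0,+1), +10 cyc — BAD: Δcyc=10≠L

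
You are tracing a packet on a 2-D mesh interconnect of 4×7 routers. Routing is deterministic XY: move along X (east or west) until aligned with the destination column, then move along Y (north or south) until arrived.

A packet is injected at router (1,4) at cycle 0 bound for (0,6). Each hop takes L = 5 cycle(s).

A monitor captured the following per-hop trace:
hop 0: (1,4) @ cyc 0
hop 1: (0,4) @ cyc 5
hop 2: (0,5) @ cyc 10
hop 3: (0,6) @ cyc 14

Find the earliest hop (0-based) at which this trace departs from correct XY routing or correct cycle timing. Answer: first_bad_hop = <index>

check 1→ d=(-1,0) cyc+5: ok
check 2→ d=(0,1) cyc+5: ok
check 3→ d=(0,1) cyc+4: BAD: Δcyc=4≠L

first_bad_hop = 3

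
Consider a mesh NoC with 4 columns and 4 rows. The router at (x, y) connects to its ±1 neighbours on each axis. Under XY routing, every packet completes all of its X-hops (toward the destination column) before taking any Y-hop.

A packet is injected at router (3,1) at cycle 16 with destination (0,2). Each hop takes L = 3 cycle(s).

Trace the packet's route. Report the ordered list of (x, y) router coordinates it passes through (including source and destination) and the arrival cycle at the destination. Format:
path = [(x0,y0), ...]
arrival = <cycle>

  0. router=(3,1) cycle=16 (inject)
  1. router=(2,1) cycle=19 dir=W
  2. router=(1,1) cycle=22 dir=W
  3. router=(0,1) cycle=25 dir=W
  4. router=(0,2) cycle=28 dir=N

path = [(3,1), (2,1), (1,1), (0,1), (0,2)]
arrival = 28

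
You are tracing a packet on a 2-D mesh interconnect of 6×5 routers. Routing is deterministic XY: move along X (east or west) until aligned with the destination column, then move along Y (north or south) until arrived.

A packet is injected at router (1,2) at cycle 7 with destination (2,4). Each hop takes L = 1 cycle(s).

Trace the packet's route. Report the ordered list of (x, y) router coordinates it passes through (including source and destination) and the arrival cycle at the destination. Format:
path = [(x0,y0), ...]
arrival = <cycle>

path = [(1,2), (2,2), (2,3), (2,4)]
arrival = 10

src (1,2)  cyc=7
E→(2,2)  cyc=8
N→(2,3)  cyc=9
N→(2,4)  cyc=10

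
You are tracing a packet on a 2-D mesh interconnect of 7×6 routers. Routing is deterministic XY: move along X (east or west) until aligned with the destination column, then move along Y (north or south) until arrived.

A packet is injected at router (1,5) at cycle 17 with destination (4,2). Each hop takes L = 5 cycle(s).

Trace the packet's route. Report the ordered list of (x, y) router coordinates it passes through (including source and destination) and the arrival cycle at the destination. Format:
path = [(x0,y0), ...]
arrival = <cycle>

path = [(1,5), (2,5), (3,5), (4,5), (4,4), (4,3), (4,2)]
arrival = 47

[0] x=1 y=5 t=17
[1] x=2 y=5 t=22 →E
[2] x=3 y=5 t=27 →E
[3] x=4 y=5 t=32 →E
[4] x=4 y=4 t=37 →S
[5] x=4 y=3 t=42 →S
[6] x=4 y=2 t=47 →S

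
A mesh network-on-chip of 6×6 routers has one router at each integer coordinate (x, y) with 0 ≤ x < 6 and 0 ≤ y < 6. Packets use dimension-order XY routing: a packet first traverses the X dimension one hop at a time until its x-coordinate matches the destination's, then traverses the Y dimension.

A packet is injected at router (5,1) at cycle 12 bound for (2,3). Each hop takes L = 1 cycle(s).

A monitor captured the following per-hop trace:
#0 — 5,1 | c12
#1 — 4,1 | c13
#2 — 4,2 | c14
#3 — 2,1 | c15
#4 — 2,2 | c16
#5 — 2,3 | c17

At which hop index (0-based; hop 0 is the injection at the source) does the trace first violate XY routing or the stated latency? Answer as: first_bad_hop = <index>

first_bad_hop = 2

[1] (-1,+0) / 1c ⇒ ok
[2] (+0,+1) / 1c ⇒ BAD: Y-move but x=4≠2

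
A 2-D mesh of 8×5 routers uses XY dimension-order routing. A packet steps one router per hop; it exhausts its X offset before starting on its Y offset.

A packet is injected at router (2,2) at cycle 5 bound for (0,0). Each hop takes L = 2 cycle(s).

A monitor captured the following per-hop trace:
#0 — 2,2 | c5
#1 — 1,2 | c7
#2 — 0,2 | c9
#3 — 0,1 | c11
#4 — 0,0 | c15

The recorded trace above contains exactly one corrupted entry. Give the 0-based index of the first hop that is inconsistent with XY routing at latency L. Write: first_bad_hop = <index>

first_bad_hop = 4

hop 1: step (-1,+0), +2 cyc — ok
hop 2: step (-1,+0), +2 cyc — ok
hop 3: step (+0,-1), +2 cyc — ok
hop 4: step (+0,-1), +4 cyc — BAD: Δcyc=4≠L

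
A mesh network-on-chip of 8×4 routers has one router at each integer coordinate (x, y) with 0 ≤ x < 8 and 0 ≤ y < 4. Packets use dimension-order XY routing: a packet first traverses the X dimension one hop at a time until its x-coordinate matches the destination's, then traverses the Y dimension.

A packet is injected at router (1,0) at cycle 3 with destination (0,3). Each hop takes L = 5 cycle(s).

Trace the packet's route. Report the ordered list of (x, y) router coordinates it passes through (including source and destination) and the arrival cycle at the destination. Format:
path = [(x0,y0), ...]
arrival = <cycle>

path = [(1,0), (0,0), (0,1), (0,2), (0,3)]
arrival = 23

#0 — 1,0 | c3
#1 — 0,0 | c8 | W
#2 — 0,1 | c13 | N
#3 — 0,2 | c18 | N
#4 — 0,3 | c23 | N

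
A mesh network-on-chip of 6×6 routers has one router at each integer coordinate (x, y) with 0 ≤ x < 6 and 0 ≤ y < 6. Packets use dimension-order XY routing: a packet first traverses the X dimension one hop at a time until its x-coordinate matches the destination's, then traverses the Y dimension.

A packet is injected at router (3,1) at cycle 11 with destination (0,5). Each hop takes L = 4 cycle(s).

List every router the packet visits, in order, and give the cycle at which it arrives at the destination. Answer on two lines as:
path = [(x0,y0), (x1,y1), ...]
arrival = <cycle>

#0 — 3,1 | c11
#1 — 2,1 | c15 | W
#2 — 1,1 | c19 | W
#3 — 0,1 | c23 | W
#4 — 0,2 | c27 | N
#5 — 0,3 | c31 | N
#6 — 0,4 | c35 | N
#7 — 0,5 | c39 | N

path = [(3,1), (2,1), (1,1), (0,1), (0,2), (0,3), (0,4), (0,5)]
arrival = 39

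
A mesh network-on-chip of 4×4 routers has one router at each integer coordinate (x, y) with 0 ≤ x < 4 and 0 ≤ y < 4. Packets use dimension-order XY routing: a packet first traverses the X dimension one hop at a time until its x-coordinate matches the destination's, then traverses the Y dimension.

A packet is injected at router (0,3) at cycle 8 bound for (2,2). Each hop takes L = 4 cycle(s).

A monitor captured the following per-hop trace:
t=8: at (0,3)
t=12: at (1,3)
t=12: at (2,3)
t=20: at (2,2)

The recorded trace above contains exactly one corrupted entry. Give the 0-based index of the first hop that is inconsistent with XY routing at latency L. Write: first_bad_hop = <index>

first_bad_hop = 2

check 1→ d=(1,0) cyc+4: ok
check 2→ d=(1,0) cyc+0: BAD: Δcyc=0≠L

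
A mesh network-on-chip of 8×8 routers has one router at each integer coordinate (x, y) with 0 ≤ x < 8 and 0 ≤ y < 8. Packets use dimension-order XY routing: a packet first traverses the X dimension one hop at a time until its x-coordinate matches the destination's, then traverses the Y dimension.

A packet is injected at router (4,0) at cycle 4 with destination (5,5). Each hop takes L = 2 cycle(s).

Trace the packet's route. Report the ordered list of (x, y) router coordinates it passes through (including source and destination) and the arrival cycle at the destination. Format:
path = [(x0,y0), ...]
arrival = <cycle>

[0] x=4 y=0 t=4
[1] x=5 y=0 t=6 →E
[2] x=5 y=1 t=8 →N
[3] x=5 y=2 t=10 →N
[4] x=5 y=3 t=12 →N
[5] x=5 y=4 t=14 →N
[6] x=5 y=5 t=16 →N

path = [(4,0), (5,0), (5,1), (5,2), (5,3), (5,4), (5,5)]
arrival = 16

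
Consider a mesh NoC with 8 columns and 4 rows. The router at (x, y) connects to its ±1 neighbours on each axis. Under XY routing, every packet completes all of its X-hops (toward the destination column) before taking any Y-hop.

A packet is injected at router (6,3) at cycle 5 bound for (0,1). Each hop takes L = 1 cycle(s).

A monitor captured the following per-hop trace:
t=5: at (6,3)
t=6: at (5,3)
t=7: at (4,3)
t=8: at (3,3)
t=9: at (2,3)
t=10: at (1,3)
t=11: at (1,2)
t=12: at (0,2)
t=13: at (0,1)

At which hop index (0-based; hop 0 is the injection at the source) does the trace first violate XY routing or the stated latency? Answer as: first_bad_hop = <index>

check 1→ d=(-1,0) cyc+1: ok
check 2→ d=(-1,0) cyc+1: ok
check 3→ d=(-1,0) cyc+1: ok
check 4→ d=(-1,0) cyc+1: ok
check 5→ d=(-1,0) cyc+1: ok
check 6→ d=(0,-1) cyc+1: BAD: Y-move but x=1≠0

first_bad_hop = 6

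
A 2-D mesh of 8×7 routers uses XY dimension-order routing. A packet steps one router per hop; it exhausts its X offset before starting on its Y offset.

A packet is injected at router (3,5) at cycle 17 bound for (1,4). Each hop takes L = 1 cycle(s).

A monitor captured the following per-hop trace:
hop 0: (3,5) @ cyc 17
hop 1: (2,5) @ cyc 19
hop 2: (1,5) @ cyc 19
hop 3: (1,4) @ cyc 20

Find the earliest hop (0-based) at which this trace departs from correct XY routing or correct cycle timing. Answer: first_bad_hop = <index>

check 1→ d=(-1,0) cyc+2: BAD: Δcyc=2≠L

first_bad_hop = 1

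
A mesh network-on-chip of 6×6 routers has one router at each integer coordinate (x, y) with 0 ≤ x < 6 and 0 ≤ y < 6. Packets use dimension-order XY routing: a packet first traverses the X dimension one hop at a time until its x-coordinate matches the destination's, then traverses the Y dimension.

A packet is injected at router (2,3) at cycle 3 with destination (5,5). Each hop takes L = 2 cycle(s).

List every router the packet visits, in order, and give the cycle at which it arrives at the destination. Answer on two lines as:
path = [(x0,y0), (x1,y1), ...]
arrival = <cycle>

path = [(2,3), (3,3), (4,3), (5,3), (5,4), (5,5)]
arrival = 13

hop 0: (2,3) @ cyc 3
hop 1: (3,3) @ cyc 5  [E]
hop 2: (4,3) @ cyc 7  [E]
hop 3: (5,3) @ cyc 9  [E]
hop 4: (5,4) @ cyc 11  [N]
hop 5: (5,5) @ cyc 13  [N]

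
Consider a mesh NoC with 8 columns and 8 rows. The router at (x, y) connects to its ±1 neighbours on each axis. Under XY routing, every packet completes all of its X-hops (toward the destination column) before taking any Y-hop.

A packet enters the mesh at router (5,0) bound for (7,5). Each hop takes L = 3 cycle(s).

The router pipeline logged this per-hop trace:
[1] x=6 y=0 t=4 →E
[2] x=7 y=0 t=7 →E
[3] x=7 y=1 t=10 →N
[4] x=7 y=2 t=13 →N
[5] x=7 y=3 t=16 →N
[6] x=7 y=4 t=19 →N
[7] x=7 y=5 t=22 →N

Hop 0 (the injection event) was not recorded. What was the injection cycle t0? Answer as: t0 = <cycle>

At hop 1 the cycle is 4; in general cyc_k = t0 + kL.
So t0 = 4 − 1·3 = 1.

t0 = 1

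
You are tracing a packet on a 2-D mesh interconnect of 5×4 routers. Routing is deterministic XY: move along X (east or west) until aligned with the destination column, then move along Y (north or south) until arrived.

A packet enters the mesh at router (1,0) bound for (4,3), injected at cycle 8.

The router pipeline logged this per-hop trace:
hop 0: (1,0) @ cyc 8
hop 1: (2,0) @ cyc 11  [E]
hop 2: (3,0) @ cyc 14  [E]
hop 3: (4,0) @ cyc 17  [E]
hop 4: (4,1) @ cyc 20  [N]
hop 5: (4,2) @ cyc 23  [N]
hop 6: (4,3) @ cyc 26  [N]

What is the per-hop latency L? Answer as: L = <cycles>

cyc[1] − cyc[0] = 11 − 8 = 3.
Each hop adds L, hence L = 3.

L = 3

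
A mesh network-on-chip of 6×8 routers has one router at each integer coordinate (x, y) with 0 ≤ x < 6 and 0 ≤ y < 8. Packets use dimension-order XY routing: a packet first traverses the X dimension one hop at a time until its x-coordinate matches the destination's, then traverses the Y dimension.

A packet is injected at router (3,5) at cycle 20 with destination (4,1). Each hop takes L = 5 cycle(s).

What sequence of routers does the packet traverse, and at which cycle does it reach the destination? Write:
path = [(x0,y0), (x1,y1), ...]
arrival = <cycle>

hop 0: (3,5) @ cyc 20
hop 1: (4,5) @ cyc 25  [E]
hop 2: (4,4) @ cyc 30  [S]
hop 3: (4,3) @ cyc 35  [S]
hop 4: (4,2) @ cyc 40  [S]
hop 5: (4,1) @ cyc 45  [S]

path = [(3,5), (4,5), (4,4), (4,3), (4,2), (4,1)]
arrival = 45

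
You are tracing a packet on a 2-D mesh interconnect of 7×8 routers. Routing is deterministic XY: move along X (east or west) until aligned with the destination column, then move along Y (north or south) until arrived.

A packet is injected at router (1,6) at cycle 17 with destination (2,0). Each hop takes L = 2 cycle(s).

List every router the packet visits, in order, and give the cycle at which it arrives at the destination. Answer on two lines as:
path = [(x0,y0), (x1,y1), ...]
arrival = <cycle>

path = [(1,6), (2,6), (2,5), (2,4), (2,3), (2,2), (2,1), (2,0)]
arrival = 31

[0] x=1 y=6 t=17
[1] x=2 y=6 t=19 →E
[2] x=2 y=5 t=21 →S
[3] x=2 y=4 t=23 →S
[4] x=2 y=3 t=25 →S
[5] x=2 y=2 t=27 →S
[6] x=2 y=1 t=29 →S
[7] x=2 y=0 t=31 →S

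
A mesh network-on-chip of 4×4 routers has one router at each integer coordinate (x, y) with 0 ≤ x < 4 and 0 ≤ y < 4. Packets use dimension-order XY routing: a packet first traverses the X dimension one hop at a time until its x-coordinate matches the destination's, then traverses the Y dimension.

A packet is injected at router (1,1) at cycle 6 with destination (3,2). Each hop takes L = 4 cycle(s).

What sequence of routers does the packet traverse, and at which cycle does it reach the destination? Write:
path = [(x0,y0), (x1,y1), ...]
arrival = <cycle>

path = [(1,1), (2,1), (3,1), (3,2)]
arrival = 18

  0. router=(1,1) cycle=6 (inject)
  1. router=(2,1) cycle=10 dir=E
  2. router=(3,1) cycle=14 dir=E
  3. router=(3,2) cycle=18 dir=N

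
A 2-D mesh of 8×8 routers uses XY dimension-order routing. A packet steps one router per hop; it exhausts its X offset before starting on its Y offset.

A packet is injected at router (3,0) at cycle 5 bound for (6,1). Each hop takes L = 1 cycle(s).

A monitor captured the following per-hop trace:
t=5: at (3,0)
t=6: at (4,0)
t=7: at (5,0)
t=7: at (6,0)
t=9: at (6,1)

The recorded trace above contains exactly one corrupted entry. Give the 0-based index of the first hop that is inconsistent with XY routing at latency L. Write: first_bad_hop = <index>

[1] (+1,+0) / 1c ⇒ ok
[2] (+1,+0) / 1c ⇒ ok
[3] (+1,+0) / 0c ⇒ BAD: Δcyc=0≠L

first_bad_hop = 3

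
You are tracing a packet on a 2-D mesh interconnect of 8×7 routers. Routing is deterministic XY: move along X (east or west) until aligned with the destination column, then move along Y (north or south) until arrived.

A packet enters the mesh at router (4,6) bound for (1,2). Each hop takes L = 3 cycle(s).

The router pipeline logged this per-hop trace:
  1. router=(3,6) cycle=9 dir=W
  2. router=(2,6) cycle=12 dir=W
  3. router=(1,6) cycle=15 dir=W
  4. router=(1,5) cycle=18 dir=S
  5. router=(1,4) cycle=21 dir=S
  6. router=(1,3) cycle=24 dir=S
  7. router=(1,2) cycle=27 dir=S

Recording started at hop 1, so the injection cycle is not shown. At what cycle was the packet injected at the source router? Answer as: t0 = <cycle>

t0 = 6

cyc[1] = 9 and cyc[k] = t0 + k·L for every k.
Therefore t0 = 9 − L = 6.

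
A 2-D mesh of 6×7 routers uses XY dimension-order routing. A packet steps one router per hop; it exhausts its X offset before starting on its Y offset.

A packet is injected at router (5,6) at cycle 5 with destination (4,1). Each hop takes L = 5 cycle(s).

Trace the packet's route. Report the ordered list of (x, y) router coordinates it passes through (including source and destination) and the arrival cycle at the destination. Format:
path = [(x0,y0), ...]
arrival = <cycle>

hop 0: (5,6) @ cyc 5
hop 1: (4,6) @ cyc 10  [W]
hop 2: (4,5) @ cyc 15  [S]
hop 3: (4,4) @ cyc 20  [S]
hop 4: (4,3) @ cyc 25  [S]
hop 5: (4,2) @ cyc 30  [S]
hop 6: (4,1) @ cyc 35  [S]

path = [(5,6), (4,6), (4,5), (4,4), (4,3), (4,2), (4,1)]
arrival = 35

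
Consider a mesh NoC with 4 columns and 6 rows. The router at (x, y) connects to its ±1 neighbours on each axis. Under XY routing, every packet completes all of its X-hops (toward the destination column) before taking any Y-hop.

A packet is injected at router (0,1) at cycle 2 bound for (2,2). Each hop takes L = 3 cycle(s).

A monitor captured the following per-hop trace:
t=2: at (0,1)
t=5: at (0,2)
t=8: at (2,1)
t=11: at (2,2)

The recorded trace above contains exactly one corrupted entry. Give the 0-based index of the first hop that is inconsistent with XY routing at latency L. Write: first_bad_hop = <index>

hop 1: step (+0,+1), +3 cyc — BAD: Y-move but x=0≠2

first_bad_hop = 1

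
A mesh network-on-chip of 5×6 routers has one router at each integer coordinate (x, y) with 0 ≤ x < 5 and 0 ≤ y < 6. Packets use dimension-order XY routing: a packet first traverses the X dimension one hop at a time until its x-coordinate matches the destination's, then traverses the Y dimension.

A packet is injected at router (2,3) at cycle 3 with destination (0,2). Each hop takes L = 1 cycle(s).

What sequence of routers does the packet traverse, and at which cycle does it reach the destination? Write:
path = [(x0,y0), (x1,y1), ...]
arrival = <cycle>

path = [(2,3), (1,3), (0,3), (0,2)]
arrival = 6

hop 0: (2,3) @ cyc 3
hop 1: (1,3) @ cyc 4  [W]
hop 2: (0,3) @ cyc 5  [W]
hop 3: (0,2) @ cyc 6  [S]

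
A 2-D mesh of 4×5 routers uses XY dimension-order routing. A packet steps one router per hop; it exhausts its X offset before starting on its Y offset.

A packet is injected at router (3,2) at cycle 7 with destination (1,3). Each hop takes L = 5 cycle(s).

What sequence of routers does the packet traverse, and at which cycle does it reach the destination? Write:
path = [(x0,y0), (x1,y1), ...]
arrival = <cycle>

path = [(3,2), (2,2), (1,2), (1,3)]
arrival = 22

hop 0: (3,2) @ cyc 7
hop 1: (2,2) @ cyc 12  [W]
hop 2: (1,2) @ cyc 17  [W]
hop 3: (1,3) @ cyc 22  [N]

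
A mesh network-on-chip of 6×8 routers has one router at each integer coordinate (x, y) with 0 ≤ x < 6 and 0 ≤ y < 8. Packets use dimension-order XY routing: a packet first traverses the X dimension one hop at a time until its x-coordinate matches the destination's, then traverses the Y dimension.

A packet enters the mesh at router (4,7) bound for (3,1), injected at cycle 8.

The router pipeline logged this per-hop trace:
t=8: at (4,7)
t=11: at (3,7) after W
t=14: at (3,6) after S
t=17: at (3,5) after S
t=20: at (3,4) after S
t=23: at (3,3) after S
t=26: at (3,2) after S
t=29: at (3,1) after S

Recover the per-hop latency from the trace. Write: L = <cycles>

L = 3

Between hops 0 and 1 the cycle counter advances 11 − 8 = 3.
Each hop adds L, hence L = 3.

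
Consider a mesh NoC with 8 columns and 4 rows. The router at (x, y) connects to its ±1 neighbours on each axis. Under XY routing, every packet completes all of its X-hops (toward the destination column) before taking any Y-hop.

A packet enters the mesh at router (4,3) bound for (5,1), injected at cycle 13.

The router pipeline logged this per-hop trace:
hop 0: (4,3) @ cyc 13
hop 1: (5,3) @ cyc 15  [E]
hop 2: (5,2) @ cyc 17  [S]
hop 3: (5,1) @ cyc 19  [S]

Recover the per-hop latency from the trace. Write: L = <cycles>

Between hops 0 and 1 the cycle counter advances 15 − 13 = 2.
That increment is L by definition: L = 2.

L = 2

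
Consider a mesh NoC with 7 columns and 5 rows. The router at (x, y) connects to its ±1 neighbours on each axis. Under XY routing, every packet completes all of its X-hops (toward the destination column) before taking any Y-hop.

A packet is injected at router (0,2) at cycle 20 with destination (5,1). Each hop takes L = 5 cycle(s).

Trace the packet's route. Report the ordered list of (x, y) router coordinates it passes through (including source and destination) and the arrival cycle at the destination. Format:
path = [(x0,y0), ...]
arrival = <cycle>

path = [(0,2), (1,2), (2,2), (3,2), (4,2), (5,2), (5,1)]
arrival = 50

t=20: at (0,2)
t=25: at (1,2) after E
t=30: at (2,2) after E
t=35: at (3,2) after E
t=40: at (4,2) after E
t=45: at (5,2) after E
t=50: at (5,1) after S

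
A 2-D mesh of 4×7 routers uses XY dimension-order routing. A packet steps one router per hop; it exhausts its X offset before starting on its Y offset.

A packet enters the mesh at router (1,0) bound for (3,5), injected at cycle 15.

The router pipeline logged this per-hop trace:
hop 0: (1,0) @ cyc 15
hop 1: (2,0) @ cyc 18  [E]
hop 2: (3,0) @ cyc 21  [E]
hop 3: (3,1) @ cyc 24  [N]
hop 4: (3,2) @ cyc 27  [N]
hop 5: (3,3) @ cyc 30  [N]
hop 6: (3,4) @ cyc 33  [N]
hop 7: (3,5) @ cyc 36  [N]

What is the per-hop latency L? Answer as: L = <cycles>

cyc[1] − cyc[0] = 18 − 15 = 3.
Each hop adds L, hence L = 3.

L = 3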